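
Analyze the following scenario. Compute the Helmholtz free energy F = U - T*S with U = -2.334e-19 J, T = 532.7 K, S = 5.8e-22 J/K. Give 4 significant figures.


Step 1: T*S = 532.7 * 5.8e-22 = 3.09e-19 J
Step 2: F = U - T*S = -2.334e-19 - 3.09e-19
Step 3: F = -5.424e-19 J

-5.424e-19


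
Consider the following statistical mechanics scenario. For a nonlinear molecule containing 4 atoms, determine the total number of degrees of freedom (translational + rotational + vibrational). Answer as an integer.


Step 1: Translational DOF = 3
Step 2: Rotational DOF (nonlinear) = 3
Step 3: Vibrational DOF = 3*4 - 6 = 6
Step 4: Total = 3 + 3 + 6 = 12

12


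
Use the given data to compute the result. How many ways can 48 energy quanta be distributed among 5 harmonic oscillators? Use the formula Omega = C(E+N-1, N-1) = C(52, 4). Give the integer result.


Step 1: Use binomial coefficient C(52, 4)
Step 2: Numerator = 52! / 48!
Step 3: Denominator = 4!
Step 4: Omega = 270725

270725


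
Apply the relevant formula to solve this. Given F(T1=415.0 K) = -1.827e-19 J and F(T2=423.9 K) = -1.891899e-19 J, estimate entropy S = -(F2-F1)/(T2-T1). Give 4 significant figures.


Step 1: dF = F2 - F1 = -1.891899e-19 - (-1.827e-19) = -6.4899e-21 J
Step 2: dT = T2 - T1 = 423.9 - 415.0 = 8.9 K
Step 3: S = -dF/dT = -(-6.4899e-21)/8.9 = 7.292e-22 J/K

7.292e-22


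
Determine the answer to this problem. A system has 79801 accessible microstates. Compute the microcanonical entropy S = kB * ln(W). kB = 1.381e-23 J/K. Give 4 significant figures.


Step 1: ln(W) = ln(79801) = 11.29
Step 2: S = kB * ln(W) = 1.381e-23 * 11.29
Step 3: S = 1.559e-22 J/K

1.559e-22


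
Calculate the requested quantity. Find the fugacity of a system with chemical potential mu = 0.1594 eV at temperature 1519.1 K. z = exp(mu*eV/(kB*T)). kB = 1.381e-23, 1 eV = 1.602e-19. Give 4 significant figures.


Step 1: Convert mu to Joules: 0.1594*1.602e-19 = 2.554e-20 J
Step 2: kB*T = 1.381e-23*1519.1 = 2.098e-20 J
Step 3: mu/(kB*T) = 1.217
Step 4: z = exp(1.217) = 3.378

3.378


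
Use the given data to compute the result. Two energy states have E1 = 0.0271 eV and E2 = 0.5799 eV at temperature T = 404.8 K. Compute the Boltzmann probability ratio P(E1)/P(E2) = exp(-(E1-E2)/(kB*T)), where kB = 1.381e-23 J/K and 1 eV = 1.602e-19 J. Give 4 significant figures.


Step 1: Compute energy difference dE = E1 - E2 = 0.0271 - 0.5799 = -0.5528 eV
Step 2: Convert to Joules: dE_J = -0.5528 * 1.602e-19 = -8.856e-20 J
Step 3: Compute exponent = -dE_J / (kB * T) = -(-8.856e-20) / (1.381e-23 * 404.8) = 15.84
Step 4: P(E1)/P(E2) = exp(15.84) = 7.584e+06

7.584e+06


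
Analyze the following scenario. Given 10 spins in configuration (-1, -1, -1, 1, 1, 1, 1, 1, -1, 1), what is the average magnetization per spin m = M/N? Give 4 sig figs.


Step 1: Count up spins (+1): 6, down spins (-1): 4
Step 2: Total magnetization M = 6 - 4 = 2
Step 3: m = M/N = 2/10 = 0.2

0.2


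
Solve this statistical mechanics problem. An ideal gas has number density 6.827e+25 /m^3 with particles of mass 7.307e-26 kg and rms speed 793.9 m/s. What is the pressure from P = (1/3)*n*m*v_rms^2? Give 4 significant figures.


Step 1: v_rms^2 = 793.9^2 = 6.303e+05
Step 2: n*m = 6.827e+25*7.307e-26 = 4.988
Step 3: P = (1/3)*4.988*6.303e+05 = 1.048e+06 Pa

1.048e+06


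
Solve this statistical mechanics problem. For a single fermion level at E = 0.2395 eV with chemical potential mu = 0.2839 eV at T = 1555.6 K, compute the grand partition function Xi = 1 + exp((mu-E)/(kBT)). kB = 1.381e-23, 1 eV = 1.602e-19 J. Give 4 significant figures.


Step 1: (mu - E) = 0.2839 - 0.2395 = 0.0444 eV
Step 2: x = (mu-E)*eV/(kB*T) = 0.0444*1.602e-19/(1.381e-23*1555.6) = 0.3311
Step 3: exp(x) = 1.392
Step 4: Xi = 1 + 1.392 = 2.392

2.392


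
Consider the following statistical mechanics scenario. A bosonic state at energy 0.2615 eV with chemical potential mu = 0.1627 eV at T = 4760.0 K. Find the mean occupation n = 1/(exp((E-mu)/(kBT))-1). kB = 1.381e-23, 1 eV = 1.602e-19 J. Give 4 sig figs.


Step 1: (E - mu) = 0.0988 eV
Step 2: x = (E-mu)*eV/(kB*T) = 0.0988*1.602e-19/(1.381e-23*4760.0) = 0.2408
Step 3: exp(x) = 1.272
Step 4: n = 1/(exp(x)-1) = 3.673

3.673


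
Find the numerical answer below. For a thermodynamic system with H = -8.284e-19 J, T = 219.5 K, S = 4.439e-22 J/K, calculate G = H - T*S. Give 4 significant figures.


Step 1: T*S = 219.5 * 4.439e-22 = 9.744e-20 J
Step 2: G = H - T*S = -8.284e-19 - 9.744e-20
Step 3: G = -9.258e-19 J

-9.258e-19


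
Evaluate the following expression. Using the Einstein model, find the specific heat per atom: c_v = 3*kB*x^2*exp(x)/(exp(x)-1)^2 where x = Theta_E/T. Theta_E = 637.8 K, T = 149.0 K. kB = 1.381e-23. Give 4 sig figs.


Step 1: x = Theta_E/T = 637.8/149.0 = 4.281
Step 2: x^2 = 18.32
Step 3: exp(x) = 72.28
Step 4: c_v = 3*1.381e-23*18.32*72.28/(72.28-1)^2 = 1.08e-23

1.08e-23


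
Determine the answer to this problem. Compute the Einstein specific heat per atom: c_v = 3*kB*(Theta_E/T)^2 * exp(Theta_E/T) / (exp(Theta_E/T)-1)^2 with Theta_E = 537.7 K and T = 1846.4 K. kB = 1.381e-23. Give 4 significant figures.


Step 1: x = Theta_E/T = 537.7/1846.4 = 0.2912
Step 2: x^2 = 0.08481
Step 3: exp(x) = 1.338
Step 4: c_v = 3*1.381e-23*0.08481*1.338/(1.338-1)^2 = 4.114e-23

4.114e-23


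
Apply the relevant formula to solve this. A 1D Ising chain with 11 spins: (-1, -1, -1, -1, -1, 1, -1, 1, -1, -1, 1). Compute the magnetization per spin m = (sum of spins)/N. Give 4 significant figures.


Step 1: Count up spins (+1): 3, down spins (-1): 8
Step 2: Total magnetization M = 3 - 8 = -5
Step 3: m = M/N = -5/11 = -0.4545

-0.4545


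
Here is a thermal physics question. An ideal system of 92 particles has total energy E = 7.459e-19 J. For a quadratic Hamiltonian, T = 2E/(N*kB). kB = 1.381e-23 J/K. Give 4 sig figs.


Step 1: Numerator = 2*E = 2*7.459e-19 = 1.492e-18 J
Step 2: Denominator = N*kB = 92*1.381e-23 = 1.271e-21
Step 3: T = 1.492e-18 / 1.271e-21 = 1174 K

1174


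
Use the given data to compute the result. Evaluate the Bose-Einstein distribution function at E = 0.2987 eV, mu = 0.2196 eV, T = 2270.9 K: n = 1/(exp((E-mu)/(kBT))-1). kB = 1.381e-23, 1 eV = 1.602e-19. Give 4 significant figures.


Step 1: (E - mu) = 0.0791 eV
Step 2: x = (E-mu)*eV/(kB*T) = 0.0791*1.602e-19/(1.381e-23*2270.9) = 0.4041
Step 3: exp(x) = 1.498
Step 4: n = 1/(exp(x)-1) = 2.008

2.008


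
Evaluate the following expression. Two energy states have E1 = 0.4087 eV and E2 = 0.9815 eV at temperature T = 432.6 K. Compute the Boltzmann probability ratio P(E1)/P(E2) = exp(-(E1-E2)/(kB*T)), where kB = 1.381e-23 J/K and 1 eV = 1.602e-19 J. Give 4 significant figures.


Step 1: Compute energy difference dE = E1 - E2 = 0.4087 - 0.9815 = -0.5728 eV
Step 2: Convert to Joules: dE_J = -0.5728 * 1.602e-19 = -9.176e-20 J
Step 3: Compute exponent = -dE_J / (kB * T) = -(-9.176e-20) / (1.381e-23 * 432.6) = 15.36
Step 4: P(E1)/P(E2) = exp(15.36) = 4.685e+06

4.685e+06


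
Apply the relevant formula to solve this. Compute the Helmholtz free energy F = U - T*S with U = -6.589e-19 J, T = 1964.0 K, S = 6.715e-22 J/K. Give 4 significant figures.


Step 1: T*S = 1964.0 * 6.715e-22 = 1.319e-18 J
Step 2: F = U - T*S = -6.589e-19 - 1.319e-18
Step 3: F = -1.978e-18 J

-1.978e-18


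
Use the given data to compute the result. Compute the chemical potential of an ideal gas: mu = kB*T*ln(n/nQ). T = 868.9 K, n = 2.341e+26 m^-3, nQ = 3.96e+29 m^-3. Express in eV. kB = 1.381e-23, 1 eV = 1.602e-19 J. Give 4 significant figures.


Step 1: n/nQ = 2.341e+26/3.96e+29 = 0.0005912
Step 2: ln(n/nQ) = -7.433
Step 3: mu = kB*T*ln(n/nQ) = 1.2e-20*-7.433 = -8.92e-20 J
Step 4: Convert to eV: -8.92e-20/1.602e-19 = -0.5568 eV

-0.5568


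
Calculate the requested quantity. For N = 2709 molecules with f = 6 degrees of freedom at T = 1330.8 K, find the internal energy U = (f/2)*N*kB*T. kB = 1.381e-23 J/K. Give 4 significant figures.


Step 1: f/2 = 6/2 = 3.0
Step 2: N*kB*T = 2709*1.381e-23*1330.8 = 4.979e-17
Step 3: U = 3.0 * 4.979e-17 = 1.494e-16 J

1.494e-16


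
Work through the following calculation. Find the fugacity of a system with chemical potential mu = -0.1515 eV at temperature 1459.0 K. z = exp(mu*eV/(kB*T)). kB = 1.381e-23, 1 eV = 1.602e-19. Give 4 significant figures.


Step 1: Convert mu to Joules: -0.1515*1.602e-19 = -2.427e-20 J
Step 2: kB*T = 1.381e-23*1459.0 = 2.015e-20 J
Step 3: mu/(kB*T) = -1.205
Step 4: z = exp(-1.205) = 0.2998

0.2998


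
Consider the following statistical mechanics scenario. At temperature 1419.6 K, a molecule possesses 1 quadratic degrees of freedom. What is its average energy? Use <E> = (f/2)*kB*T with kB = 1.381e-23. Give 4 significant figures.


Step 1: f/2 = 1/2 = 0.5
Step 2: kB*T = 1.381e-23 * 1419.6 = 1.96e-20
Step 3: <E> = 0.5 * 1.96e-20 = 9.802e-21 J

9.802e-21


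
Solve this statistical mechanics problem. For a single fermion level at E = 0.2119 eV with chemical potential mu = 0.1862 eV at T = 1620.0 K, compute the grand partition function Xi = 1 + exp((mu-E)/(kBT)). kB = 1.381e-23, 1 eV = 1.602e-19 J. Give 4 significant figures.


Step 1: (mu - E) = 0.1862 - 0.2119 = -0.0257 eV
Step 2: x = (mu-E)*eV/(kB*T) = -0.0257*1.602e-19/(1.381e-23*1620.0) = -0.184
Step 3: exp(x) = 0.8319
Step 4: Xi = 1 + 0.8319 = 1.832

1.832


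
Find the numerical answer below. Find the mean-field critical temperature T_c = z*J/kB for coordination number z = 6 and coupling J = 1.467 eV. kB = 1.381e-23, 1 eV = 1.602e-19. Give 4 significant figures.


Step 1: z*J = 6*1.467 = 8.802 eV
Step 2: Convert to Joules: 8.802*1.602e-19 = 1.41e-18 J
Step 3: T_c = 1.41e-18 / 1.381e-23 = 1.021e+05 K

1.021e+05


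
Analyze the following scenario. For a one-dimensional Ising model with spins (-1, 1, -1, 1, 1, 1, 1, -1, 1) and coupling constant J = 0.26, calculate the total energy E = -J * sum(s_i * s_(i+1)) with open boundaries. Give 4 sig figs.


Step 1: Nearest-neighbor products: -1, -1, -1, 1, 1, 1, -1, -1
Step 2: Sum of products = -2
Step 3: E = -0.26 * -2 = 0.52

0.52


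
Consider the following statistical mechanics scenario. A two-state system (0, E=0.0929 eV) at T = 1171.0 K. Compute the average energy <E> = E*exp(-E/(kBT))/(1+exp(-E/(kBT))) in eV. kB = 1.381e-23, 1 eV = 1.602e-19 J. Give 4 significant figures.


Step 1: beta*E = 0.0929*1.602e-19/(1.381e-23*1171.0) = 0.9203
Step 2: exp(-beta*E) = 0.3984
Step 3: <E> = 0.0929*0.3984/(1+0.3984) = 0.02647 eV

0.02647


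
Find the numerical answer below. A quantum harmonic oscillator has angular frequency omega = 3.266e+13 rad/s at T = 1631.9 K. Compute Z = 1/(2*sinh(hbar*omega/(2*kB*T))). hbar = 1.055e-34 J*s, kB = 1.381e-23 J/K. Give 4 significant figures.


Step 1: Compute x = hbar*omega/(kB*T) = 1.055e-34*3.266e+13/(1.381e-23*1631.9) = 0.1529
Step 2: x/2 = 0.07645
Step 3: sinh(x/2) = 0.07652
Step 4: Z = 1/(2*0.07652) = 6.534

6.534


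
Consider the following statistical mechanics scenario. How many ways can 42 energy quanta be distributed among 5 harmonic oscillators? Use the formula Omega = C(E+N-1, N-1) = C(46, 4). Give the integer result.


Step 1: Use binomial coefficient C(46, 4)
Step 2: Numerator = 46! / 42!
Step 3: Denominator = 4!
Step 4: Omega = 163185

163185


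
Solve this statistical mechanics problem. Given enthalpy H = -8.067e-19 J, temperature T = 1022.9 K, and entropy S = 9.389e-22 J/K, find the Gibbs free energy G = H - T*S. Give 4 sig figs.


Step 1: T*S = 1022.9 * 9.389e-22 = 9.604e-19 J
Step 2: G = H - T*S = -8.067e-19 - 9.604e-19
Step 3: G = -1.767e-18 J

-1.767e-18


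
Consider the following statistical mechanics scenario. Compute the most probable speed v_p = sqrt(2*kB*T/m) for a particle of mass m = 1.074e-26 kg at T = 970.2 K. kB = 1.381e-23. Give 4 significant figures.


Step 1: Numerator = 2*kB*T = 2*1.381e-23*970.2 = 2.68e-20
Step 2: Ratio = 2.68e-20 / 1.074e-26 = 2.495e+06
Step 3: v_p = sqrt(2.495e+06) = 1580 m/s

1580


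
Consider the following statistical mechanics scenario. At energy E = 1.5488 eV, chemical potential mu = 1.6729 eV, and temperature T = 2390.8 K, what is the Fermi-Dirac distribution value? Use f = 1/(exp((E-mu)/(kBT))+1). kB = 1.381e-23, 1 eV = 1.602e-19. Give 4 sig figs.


Step 1: (E - mu) = 1.5488 - 1.6729 = -0.1241 eV
Step 2: Convert: (E-mu)*eV = -1.988e-20 J
Step 3: x = (E-mu)*eV/(kB*T) = -0.6021
Step 4: f = 1/(exp(-0.6021)+1) = 0.6461

0.6461


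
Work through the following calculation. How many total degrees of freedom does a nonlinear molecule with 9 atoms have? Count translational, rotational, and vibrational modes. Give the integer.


Step 1: Translational DOF = 3
Step 2: Rotational DOF (nonlinear) = 3
Step 3: Vibrational DOF = 3*9 - 6 = 21
Step 4: Total = 3 + 3 + 21 = 27

27


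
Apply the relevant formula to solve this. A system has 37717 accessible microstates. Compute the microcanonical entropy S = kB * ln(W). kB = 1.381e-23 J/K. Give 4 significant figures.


Step 1: ln(W) = ln(37717) = 10.54
Step 2: S = kB * ln(W) = 1.381e-23 * 10.54
Step 3: S = 1.455e-22 J/K

1.455e-22


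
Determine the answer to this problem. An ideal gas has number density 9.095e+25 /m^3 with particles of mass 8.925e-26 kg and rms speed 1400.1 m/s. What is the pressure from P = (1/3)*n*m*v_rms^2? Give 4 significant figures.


Step 1: v_rms^2 = 1400.1^2 = 1.96e+06
Step 2: n*m = 9.095e+25*8.925e-26 = 8.117
Step 3: P = (1/3)*8.117*1.96e+06 = 5.304e+06 Pa

5.304e+06


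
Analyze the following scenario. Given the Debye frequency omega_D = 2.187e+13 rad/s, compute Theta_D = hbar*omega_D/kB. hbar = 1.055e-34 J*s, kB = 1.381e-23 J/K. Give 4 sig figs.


Step 1: hbar*omega_D = 1.055e-34 * 2.187e+13 = 2.307e-21 J
Step 2: Theta_D = 2.307e-21 / 1.381e-23
Step 3: Theta_D = 167.1 K

167.1


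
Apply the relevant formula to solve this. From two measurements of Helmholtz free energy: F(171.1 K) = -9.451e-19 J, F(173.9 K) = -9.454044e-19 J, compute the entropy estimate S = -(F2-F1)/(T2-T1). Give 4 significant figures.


Step 1: dF = F2 - F1 = -9.454044e-19 - (-9.451e-19) = -3.044e-22 J
Step 2: dT = T2 - T1 = 173.9 - 171.1 = 2.8 K
Step 3: S = -dF/dT = -(-3.044e-22)/2.8 = 1.087e-22 J/K

1.087e-22


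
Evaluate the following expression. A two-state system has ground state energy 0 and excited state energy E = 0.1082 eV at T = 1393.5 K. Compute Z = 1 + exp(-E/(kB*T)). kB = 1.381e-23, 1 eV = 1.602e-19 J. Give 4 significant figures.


Step 1: Compute beta*E = E*eV/(kB*T) = 0.1082*1.602e-19/(1.381e-23*1393.5) = 0.9007
Step 2: exp(-beta*E) = exp(-0.9007) = 0.4063
Step 3: Z = 1 + 0.4063 = 1.406

1.406


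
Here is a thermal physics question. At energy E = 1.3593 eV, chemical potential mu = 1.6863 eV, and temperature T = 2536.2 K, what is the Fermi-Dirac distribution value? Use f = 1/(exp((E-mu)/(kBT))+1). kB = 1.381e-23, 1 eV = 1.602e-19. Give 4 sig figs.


Step 1: (E - mu) = 1.3593 - 1.6863 = -0.327 eV
Step 2: Convert: (E-mu)*eV = -5.239e-20 J
Step 3: x = (E-mu)*eV/(kB*T) = -1.496
Step 4: f = 1/(exp(-1.496)+1) = 0.8169

0.8169


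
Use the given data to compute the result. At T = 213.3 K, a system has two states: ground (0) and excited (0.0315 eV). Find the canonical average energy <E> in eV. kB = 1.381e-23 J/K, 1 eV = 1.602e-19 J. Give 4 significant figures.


Step 1: beta*E = 0.0315*1.602e-19/(1.381e-23*213.3) = 1.713
Step 2: exp(-beta*E) = 0.1803
Step 3: <E> = 0.0315*0.1803/(1+0.1803) = 0.004812 eV

0.004812


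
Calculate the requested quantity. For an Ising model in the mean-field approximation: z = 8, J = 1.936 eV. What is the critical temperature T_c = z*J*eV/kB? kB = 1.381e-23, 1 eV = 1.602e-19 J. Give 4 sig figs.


Step 1: z*J = 8*1.936 = 15.49 eV
Step 2: Convert to Joules: 15.49*1.602e-19 = 2.481e-18 J
Step 3: T_c = 2.481e-18 / 1.381e-23 = 1.797e+05 K

1.797e+05


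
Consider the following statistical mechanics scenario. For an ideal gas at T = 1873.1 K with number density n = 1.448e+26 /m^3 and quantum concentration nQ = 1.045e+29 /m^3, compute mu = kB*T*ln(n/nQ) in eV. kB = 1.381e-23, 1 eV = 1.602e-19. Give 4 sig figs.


Step 1: n/nQ = 1.448e+26/1.045e+29 = 0.001386
Step 2: ln(n/nQ) = -6.582
Step 3: mu = kB*T*ln(n/nQ) = 2.587e-20*-6.582 = -1.702e-19 J
Step 4: Convert to eV: -1.702e-19/1.602e-19 = -1.063 eV

-1.063


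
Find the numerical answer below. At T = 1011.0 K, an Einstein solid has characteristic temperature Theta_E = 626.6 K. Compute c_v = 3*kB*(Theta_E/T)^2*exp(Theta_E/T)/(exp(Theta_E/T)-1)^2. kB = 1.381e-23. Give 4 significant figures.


Step 1: x = Theta_E/T = 626.6/1011.0 = 0.6198
Step 2: x^2 = 0.3841
Step 3: exp(x) = 1.859
Step 4: c_v = 3*1.381e-23*0.3841*1.859/(1.859-1)^2 = 4.013e-23

4.013e-23


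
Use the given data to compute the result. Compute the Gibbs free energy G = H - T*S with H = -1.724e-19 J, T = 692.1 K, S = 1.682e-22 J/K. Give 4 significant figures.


Step 1: T*S = 692.1 * 1.682e-22 = 1.164e-19 J
Step 2: G = H - T*S = -1.724e-19 - 1.164e-19
Step 3: G = -2.888e-19 J

-2.888e-19


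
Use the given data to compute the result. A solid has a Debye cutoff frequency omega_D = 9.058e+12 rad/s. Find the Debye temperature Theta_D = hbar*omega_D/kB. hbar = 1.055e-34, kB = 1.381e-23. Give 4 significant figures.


Step 1: hbar*omega_D = 1.055e-34 * 9.058e+12 = 9.556e-22 J
Step 2: Theta_D = 9.556e-22 / 1.381e-23
Step 3: Theta_D = 69.2 K

69.2


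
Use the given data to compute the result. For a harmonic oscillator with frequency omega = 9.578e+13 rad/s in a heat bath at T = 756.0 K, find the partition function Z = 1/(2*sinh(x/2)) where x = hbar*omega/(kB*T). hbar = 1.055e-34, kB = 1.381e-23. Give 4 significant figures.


Step 1: Compute x = hbar*omega/(kB*T) = 1.055e-34*9.578e+13/(1.381e-23*756.0) = 0.9679
Step 2: x/2 = 0.4839
Step 3: sinh(x/2) = 0.503
Step 4: Z = 1/(2*0.503) = 0.994

0.994


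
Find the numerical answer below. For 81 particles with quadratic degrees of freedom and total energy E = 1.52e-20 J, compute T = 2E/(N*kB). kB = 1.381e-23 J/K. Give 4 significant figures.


Step 1: Numerator = 2*E = 2*1.52e-20 = 3.04e-20 J
Step 2: Denominator = N*kB = 81*1.381e-23 = 1.119e-21
Step 3: T = 3.04e-20 / 1.119e-21 = 27.18 K

27.18


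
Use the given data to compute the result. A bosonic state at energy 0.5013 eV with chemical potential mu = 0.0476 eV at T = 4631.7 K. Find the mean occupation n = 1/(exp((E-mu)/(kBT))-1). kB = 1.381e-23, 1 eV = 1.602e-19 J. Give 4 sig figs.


Step 1: (E - mu) = 0.4537 eV
Step 2: x = (E-mu)*eV/(kB*T) = 0.4537*1.602e-19/(1.381e-23*4631.7) = 1.136
Step 3: exp(x) = 3.115
Step 4: n = 1/(exp(x)-1) = 0.4728

0.4728


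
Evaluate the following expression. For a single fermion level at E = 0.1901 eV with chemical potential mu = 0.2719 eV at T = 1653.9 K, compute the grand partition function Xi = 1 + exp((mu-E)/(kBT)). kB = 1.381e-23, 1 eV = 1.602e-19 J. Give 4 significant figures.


Step 1: (mu - E) = 0.2719 - 0.1901 = 0.0818 eV
Step 2: x = (mu-E)*eV/(kB*T) = 0.0818*1.602e-19/(1.381e-23*1653.9) = 0.5737
Step 3: exp(x) = 1.775
Step 4: Xi = 1 + 1.775 = 2.775

2.775


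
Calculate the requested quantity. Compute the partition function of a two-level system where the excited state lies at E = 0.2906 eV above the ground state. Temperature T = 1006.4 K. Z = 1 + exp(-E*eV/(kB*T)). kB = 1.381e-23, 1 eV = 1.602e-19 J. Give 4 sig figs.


Step 1: Compute beta*E = E*eV/(kB*T) = 0.2906*1.602e-19/(1.381e-23*1006.4) = 3.35
Step 2: exp(-beta*E) = exp(-3.35) = 0.0351
Step 3: Z = 1 + 0.0351 = 1.035

1.035


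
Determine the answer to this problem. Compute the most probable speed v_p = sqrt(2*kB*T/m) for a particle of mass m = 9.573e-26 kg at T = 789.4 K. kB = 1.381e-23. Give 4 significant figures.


Step 1: Numerator = 2*kB*T = 2*1.381e-23*789.4 = 2.18e-20
Step 2: Ratio = 2.18e-20 / 9.573e-26 = 2.278e+05
Step 3: v_p = sqrt(2.278e+05) = 477.2 m/s

477.2


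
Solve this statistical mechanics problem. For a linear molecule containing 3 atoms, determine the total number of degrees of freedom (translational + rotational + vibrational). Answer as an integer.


Step 1: Translational DOF = 3
Step 2: Rotational DOF (linear) = 2
Step 3: Vibrational DOF = 3*3 - 5 = 4
Step 4: Total = 3 + 2 + 4 = 9

9


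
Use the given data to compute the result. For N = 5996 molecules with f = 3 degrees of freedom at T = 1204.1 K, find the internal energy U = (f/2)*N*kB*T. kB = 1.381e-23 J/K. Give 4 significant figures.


Step 1: f/2 = 3/2 = 1.5
Step 2: N*kB*T = 5996*1.381e-23*1204.1 = 9.971e-17
Step 3: U = 1.5 * 9.971e-17 = 1.496e-16 J

1.496e-16


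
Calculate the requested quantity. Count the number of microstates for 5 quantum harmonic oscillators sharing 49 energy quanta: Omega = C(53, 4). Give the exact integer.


Step 1: Use binomial coefficient C(53, 4)
Step 2: Numerator = 53! / 49!
Step 3: Denominator = 4!
Step 4: Omega = 292825

292825


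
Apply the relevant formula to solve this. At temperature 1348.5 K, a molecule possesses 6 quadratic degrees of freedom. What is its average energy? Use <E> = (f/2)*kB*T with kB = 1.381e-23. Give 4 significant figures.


Step 1: f/2 = 6/2 = 3
Step 2: kB*T = 1.381e-23 * 1348.5 = 1.862e-20
Step 3: <E> = 3 * 1.862e-20 = 5.587e-20 J

5.587e-20


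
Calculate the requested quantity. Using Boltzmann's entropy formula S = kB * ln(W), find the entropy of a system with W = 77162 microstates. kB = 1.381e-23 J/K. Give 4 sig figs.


Step 1: ln(W) = ln(77162) = 11.25
Step 2: S = kB * ln(W) = 1.381e-23 * 11.25
Step 3: S = 1.554e-22 J/K

1.554e-22


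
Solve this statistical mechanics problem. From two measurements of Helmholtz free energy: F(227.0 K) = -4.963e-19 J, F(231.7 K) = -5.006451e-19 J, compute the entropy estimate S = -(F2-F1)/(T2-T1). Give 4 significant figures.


Step 1: dF = F2 - F1 = -5.006451e-19 - (-4.963e-19) = -4.3451e-21 J
Step 2: dT = T2 - T1 = 231.7 - 227.0 = 4.7 K
Step 3: S = -dF/dT = -(-4.3451e-21)/4.7 = 9.245e-22 J/K

9.245e-22


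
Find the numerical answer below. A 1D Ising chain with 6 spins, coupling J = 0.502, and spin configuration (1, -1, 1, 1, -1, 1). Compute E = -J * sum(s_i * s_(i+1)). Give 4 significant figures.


Step 1: Nearest-neighbor products: -1, -1, 1, -1, -1
Step 2: Sum of products = -3
Step 3: E = -0.502 * -3 = 1.506

1.506


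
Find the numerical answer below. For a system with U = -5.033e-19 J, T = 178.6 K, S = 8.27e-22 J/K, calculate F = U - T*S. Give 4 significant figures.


Step 1: T*S = 178.6 * 8.27e-22 = 1.477e-19 J
Step 2: F = U - T*S = -5.033e-19 - 1.477e-19
Step 3: F = -6.51e-19 J

-6.51e-19


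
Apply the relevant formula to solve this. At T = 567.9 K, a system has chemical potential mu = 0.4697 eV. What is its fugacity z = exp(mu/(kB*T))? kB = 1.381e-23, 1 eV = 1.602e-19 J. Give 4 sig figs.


Step 1: Convert mu to Joules: 0.4697*1.602e-19 = 7.525e-20 J
Step 2: kB*T = 1.381e-23*567.9 = 7.843e-21 J
Step 3: mu/(kB*T) = 9.594
Step 4: z = exp(9.594) = 1.468e+04

1.468e+04


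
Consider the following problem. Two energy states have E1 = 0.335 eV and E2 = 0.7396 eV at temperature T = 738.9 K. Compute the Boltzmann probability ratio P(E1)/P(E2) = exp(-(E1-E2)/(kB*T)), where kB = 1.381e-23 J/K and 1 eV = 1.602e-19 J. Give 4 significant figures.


Step 1: Compute energy difference dE = E1 - E2 = 0.335 - 0.7396 = -0.4046 eV
Step 2: Convert to Joules: dE_J = -0.4046 * 1.602e-19 = -6.482e-20 J
Step 3: Compute exponent = -dE_J / (kB * T) = -(-6.482e-20) / (1.381e-23 * 738.9) = 6.352
Step 4: P(E1)/P(E2) = exp(6.352) = 573.6

573.6


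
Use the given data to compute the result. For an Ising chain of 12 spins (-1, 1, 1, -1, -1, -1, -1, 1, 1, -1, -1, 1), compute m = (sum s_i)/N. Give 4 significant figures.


Step 1: Count up spins (+1): 5, down spins (-1): 7
Step 2: Total magnetization M = 5 - 7 = -2
Step 3: m = M/N = -2/12 = -0.1667

-0.1667


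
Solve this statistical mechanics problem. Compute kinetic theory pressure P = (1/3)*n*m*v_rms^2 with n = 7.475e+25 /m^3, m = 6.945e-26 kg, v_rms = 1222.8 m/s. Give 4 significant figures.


Step 1: v_rms^2 = 1222.8^2 = 1.495e+06
Step 2: n*m = 7.475e+25*6.945e-26 = 5.191
Step 3: P = (1/3)*5.191*1.495e+06 = 2.587e+06 Pa

2.587e+06


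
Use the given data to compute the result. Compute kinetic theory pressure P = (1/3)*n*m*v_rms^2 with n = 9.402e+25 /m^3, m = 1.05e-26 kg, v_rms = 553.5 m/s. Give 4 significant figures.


Step 1: v_rms^2 = 553.5^2 = 3.064e+05
Step 2: n*m = 9.402e+25*1.05e-26 = 0.9872
Step 3: P = (1/3)*0.9872*3.064e+05 = 1.008e+05 Pa

1.008e+05


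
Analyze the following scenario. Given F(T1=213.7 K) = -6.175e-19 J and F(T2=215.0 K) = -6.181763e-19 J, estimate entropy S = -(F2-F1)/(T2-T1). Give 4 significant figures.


Step 1: dF = F2 - F1 = -6.181763e-19 - (-6.175e-19) = -6.763e-22 J
Step 2: dT = T2 - T1 = 215.0 - 213.7 = 1.3 K
Step 3: S = -dF/dT = -(-6.763e-22)/1.3 = 5.202e-22 J/K

5.202e-22


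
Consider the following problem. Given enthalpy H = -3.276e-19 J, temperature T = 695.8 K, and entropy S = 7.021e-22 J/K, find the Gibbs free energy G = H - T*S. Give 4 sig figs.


Step 1: T*S = 695.8 * 7.021e-22 = 4.885e-19 J
Step 2: G = H - T*S = -3.276e-19 - 4.885e-19
Step 3: G = -8.161e-19 J

-8.161e-19


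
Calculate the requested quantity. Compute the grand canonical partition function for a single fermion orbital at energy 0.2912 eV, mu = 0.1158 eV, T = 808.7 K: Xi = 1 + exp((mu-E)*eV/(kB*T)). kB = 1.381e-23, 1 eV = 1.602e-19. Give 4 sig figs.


Step 1: (mu - E) = 0.1158 - 0.2912 = -0.1754 eV
Step 2: x = (mu-E)*eV/(kB*T) = -0.1754*1.602e-19/(1.381e-23*808.7) = -2.516
Step 3: exp(x) = 0.08078
Step 4: Xi = 1 + 0.08078 = 1.081

1.081


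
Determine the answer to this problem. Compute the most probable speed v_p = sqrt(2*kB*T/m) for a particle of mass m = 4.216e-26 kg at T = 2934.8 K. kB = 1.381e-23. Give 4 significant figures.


Step 1: Numerator = 2*kB*T = 2*1.381e-23*2934.8 = 8.106e-20
Step 2: Ratio = 8.106e-20 / 4.216e-26 = 1.923e+06
Step 3: v_p = sqrt(1.923e+06) = 1387 m/s

1387


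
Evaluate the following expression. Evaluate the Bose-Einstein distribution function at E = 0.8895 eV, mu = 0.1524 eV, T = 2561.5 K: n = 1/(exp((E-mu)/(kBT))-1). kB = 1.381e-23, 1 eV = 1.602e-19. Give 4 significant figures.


Step 1: (E - mu) = 0.7371 eV
Step 2: x = (E-mu)*eV/(kB*T) = 0.7371*1.602e-19/(1.381e-23*2561.5) = 3.338
Step 3: exp(x) = 28.17
Step 4: n = 1/(exp(x)-1) = 0.03681

0.03681


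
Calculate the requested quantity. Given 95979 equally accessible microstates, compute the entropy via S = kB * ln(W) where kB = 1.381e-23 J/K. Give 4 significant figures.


Step 1: ln(W) = ln(95979) = 11.47
Step 2: S = kB * ln(W) = 1.381e-23 * 11.47
Step 3: S = 1.584e-22 J/K

1.584e-22


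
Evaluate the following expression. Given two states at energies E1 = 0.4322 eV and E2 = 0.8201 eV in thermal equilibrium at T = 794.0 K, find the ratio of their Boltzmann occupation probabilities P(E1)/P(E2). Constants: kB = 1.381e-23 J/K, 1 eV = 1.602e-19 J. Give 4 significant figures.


Step 1: Compute energy difference dE = E1 - E2 = 0.4322 - 0.8201 = -0.3879 eV
Step 2: Convert to Joules: dE_J = -0.3879 * 1.602e-19 = -6.214e-20 J
Step 3: Compute exponent = -dE_J / (kB * T) = -(-6.214e-20) / (1.381e-23 * 794.0) = 5.667
Step 4: P(E1)/P(E2) = exp(5.667) = 289.2

289.2


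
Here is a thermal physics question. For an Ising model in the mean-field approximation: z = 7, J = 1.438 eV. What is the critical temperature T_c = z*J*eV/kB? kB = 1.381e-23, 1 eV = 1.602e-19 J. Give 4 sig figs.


Step 1: z*J = 7*1.438 = 10.07 eV
Step 2: Convert to Joules: 10.07*1.602e-19 = 1.613e-18 J
Step 3: T_c = 1.613e-18 / 1.381e-23 = 1.168e+05 K

1.168e+05


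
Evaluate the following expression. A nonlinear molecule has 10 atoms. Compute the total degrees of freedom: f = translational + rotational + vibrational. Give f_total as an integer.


Step 1: Translational DOF = 3
Step 2: Rotational DOF (nonlinear) = 3
Step 3: Vibrational DOF = 3*10 - 6 = 24
Step 4: Total = 3 + 3 + 24 = 30

30


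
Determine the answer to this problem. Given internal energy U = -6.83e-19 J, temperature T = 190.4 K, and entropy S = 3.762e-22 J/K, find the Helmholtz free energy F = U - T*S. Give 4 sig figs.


Step 1: T*S = 190.4 * 3.762e-22 = 7.163e-20 J
Step 2: F = U - T*S = -6.83e-19 - 7.163e-20
Step 3: F = -7.546e-19 J

-7.546e-19


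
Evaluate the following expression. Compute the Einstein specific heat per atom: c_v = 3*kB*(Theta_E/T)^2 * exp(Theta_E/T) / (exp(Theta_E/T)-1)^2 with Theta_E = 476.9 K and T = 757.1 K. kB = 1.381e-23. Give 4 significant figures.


Step 1: x = Theta_E/T = 476.9/757.1 = 0.6299
Step 2: x^2 = 0.3968
Step 3: exp(x) = 1.877
Step 4: c_v = 3*1.381e-23*0.3968*1.877/(1.877-1)^2 = 4.009e-23

4.009e-23


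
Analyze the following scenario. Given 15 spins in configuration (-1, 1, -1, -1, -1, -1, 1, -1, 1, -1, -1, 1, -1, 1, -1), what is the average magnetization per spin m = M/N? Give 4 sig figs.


Step 1: Count up spins (+1): 5, down spins (-1): 10
Step 2: Total magnetization M = 5 - 10 = -5
Step 3: m = M/N = -5/15 = -0.3333

-0.3333


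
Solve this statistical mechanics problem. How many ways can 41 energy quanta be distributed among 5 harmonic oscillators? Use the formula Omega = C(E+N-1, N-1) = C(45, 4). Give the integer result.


Step 1: Use binomial coefficient C(45, 4)
Step 2: Numerator = 45! / 41!
Step 3: Denominator = 4!
Step 4: Omega = 148995

148995


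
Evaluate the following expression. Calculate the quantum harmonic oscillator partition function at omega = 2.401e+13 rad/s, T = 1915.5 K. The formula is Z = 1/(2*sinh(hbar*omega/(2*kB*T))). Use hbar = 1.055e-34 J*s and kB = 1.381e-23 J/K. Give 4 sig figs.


Step 1: Compute x = hbar*omega/(kB*T) = 1.055e-34*2.401e+13/(1.381e-23*1915.5) = 0.09576
Step 2: x/2 = 0.04788
Step 3: sinh(x/2) = 0.0479
Step 4: Z = 1/(2*0.0479) = 10.44

10.44


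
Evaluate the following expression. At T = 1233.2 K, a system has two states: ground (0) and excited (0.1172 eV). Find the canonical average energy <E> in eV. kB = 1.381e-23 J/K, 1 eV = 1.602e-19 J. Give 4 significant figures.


Step 1: beta*E = 0.1172*1.602e-19/(1.381e-23*1233.2) = 1.102
Step 2: exp(-beta*E) = 0.3321
Step 3: <E> = 0.1172*0.3321/(1+0.3321) = 0.02922 eV

0.02922


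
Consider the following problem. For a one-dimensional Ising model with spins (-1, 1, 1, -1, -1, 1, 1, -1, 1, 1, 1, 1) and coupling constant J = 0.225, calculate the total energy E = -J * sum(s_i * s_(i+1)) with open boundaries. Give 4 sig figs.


Step 1: Nearest-neighbor products: -1, 1, -1, 1, -1, 1, -1, -1, 1, 1, 1
Step 2: Sum of products = 1
Step 3: E = -0.225 * 1 = -0.225

-0.225


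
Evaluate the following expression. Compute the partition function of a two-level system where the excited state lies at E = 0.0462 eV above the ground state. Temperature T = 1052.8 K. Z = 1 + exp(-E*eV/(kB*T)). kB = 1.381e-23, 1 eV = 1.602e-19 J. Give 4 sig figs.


Step 1: Compute beta*E = E*eV/(kB*T) = 0.0462*1.602e-19/(1.381e-23*1052.8) = 0.5091
Step 2: exp(-beta*E) = exp(-0.5091) = 0.6011
Step 3: Z = 1 + 0.6011 = 1.601

1.601


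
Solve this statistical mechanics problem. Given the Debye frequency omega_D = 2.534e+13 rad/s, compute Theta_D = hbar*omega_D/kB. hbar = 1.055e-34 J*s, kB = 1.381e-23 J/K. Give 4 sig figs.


Step 1: hbar*omega_D = 1.055e-34 * 2.534e+13 = 2.673e-21 J
Step 2: Theta_D = 2.673e-21 / 1.381e-23
Step 3: Theta_D = 193.6 K

193.6


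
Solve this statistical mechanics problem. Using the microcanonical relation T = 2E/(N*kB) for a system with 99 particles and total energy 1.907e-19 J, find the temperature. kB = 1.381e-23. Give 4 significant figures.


Step 1: Numerator = 2*E = 2*1.907e-19 = 3.814e-19 J
Step 2: Denominator = N*kB = 99*1.381e-23 = 1.367e-21
Step 3: T = 3.814e-19 / 1.367e-21 = 279 K

279


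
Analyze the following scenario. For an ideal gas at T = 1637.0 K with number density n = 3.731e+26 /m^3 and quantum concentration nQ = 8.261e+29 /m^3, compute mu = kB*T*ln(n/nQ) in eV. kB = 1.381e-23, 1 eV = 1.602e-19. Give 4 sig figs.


Step 1: n/nQ = 3.731e+26/8.261e+29 = 0.0004516
Step 2: ln(n/nQ) = -7.703
Step 3: mu = kB*T*ln(n/nQ) = 2.261e-20*-7.703 = -1.741e-19 J
Step 4: Convert to eV: -1.741e-19/1.602e-19 = -1.087 eV

-1.087


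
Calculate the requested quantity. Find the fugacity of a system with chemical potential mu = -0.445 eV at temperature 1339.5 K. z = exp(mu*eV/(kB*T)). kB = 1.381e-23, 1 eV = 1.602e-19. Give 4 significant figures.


Step 1: Convert mu to Joules: -0.445*1.602e-19 = -7.129e-20 J
Step 2: kB*T = 1.381e-23*1339.5 = 1.85e-20 J
Step 3: mu/(kB*T) = -3.854
Step 4: z = exp(-3.854) = 0.0212

0.0212


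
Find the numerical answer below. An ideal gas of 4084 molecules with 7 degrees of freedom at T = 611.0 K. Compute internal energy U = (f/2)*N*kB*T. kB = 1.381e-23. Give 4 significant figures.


Step 1: f/2 = 7/2 = 3.5
Step 2: N*kB*T = 4084*1.381e-23*611.0 = 3.446e-17
Step 3: U = 3.5 * 3.446e-17 = 1.206e-16 J

1.206e-16


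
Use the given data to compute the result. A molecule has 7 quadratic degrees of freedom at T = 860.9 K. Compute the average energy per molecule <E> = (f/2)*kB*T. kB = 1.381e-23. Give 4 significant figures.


Step 1: f/2 = 7/2 = 3.5
Step 2: kB*T = 1.381e-23 * 860.9 = 1.189e-20
Step 3: <E> = 3.5 * 1.189e-20 = 4.161e-20 J

4.161e-20


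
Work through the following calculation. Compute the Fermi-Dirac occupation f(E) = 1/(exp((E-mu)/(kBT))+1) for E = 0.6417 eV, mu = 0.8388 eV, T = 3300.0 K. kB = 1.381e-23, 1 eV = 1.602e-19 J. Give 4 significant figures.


Step 1: (E - mu) = 0.6417 - 0.8388 = -0.1971 eV
Step 2: Convert: (E-mu)*eV = -3.158e-20 J
Step 3: x = (E-mu)*eV/(kB*T) = -0.6929
Step 4: f = 1/(exp(-0.6929)+1) = 0.6666

0.6666


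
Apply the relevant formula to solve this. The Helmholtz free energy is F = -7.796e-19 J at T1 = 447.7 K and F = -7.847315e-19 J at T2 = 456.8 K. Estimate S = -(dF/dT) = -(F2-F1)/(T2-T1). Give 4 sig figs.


Step 1: dF = F2 - F1 = -7.847315e-19 - (-7.796e-19) = -5.1315e-21 J
Step 2: dT = T2 - T1 = 456.8 - 447.7 = 9.1 K
Step 3: S = -dF/dT = -(-5.1315e-21)/9.1 = 5.639e-22 J/K

5.639e-22


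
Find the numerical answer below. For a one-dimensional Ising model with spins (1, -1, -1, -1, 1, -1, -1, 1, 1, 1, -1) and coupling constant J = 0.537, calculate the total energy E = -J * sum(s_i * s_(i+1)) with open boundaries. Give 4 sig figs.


Step 1: Nearest-neighbor products: -1, 1, 1, -1, -1, 1, -1, 1, 1, -1
Step 2: Sum of products = 0
Step 3: E = -0.537 * 0 = 0

0


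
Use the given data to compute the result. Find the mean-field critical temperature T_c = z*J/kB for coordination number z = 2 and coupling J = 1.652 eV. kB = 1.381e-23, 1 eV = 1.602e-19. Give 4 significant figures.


Step 1: z*J = 2*1.652 = 3.304 eV
Step 2: Convert to Joules: 3.304*1.602e-19 = 5.293e-19 J
Step 3: T_c = 5.293e-19 / 1.381e-23 = 3.833e+04 K

3.833e+04


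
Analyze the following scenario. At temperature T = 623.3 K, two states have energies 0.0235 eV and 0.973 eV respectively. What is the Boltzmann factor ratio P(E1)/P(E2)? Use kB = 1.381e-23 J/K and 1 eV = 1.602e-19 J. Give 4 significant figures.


Step 1: Compute energy difference dE = E1 - E2 = 0.0235 - 0.973 = -0.9495 eV
Step 2: Convert to Joules: dE_J = -0.9495 * 1.602e-19 = -1.521e-19 J
Step 3: Compute exponent = -dE_J / (kB * T) = -(-1.521e-19) / (1.381e-23 * 623.3) = 17.67
Step 4: P(E1)/P(E2) = exp(17.67) = 4.726e+07

4.726e+07


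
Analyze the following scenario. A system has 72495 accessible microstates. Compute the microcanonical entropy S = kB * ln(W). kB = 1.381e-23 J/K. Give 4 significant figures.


Step 1: ln(W) = ln(72495) = 11.19
Step 2: S = kB * ln(W) = 1.381e-23 * 11.19
Step 3: S = 1.546e-22 J/K

1.546e-22


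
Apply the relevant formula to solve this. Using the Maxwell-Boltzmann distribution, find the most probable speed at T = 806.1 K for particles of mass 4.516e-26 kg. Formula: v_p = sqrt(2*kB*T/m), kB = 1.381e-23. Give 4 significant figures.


Step 1: Numerator = 2*kB*T = 2*1.381e-23*806.1 = 2.226e-20
Step 2: Ratio = 2.226e-20 / 4.516e-26 = 4.93e+05
Step 3: v_p = sqrt(4.93e+05) = 702.1 m/s

702.1


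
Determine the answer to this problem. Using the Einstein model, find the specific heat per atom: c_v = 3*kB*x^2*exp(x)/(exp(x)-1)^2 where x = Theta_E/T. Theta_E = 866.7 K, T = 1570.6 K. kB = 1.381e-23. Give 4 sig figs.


Step 1: x = Theta_E/T = 866.7/1570.6 = 0.5518
Step 2: x^2 = 0.3045
Step 3: exp(x) = 1.736
Step 4: c_v = 3*1.381e-23*0.3045*1.736/(1.736-1)^2 = 4.039e-23

4.039e-23


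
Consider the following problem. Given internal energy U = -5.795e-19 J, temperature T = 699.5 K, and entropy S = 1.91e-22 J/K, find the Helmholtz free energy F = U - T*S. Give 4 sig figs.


Step 1: T*S = 699.5 * 1.91e-22 = 1.336e-19 J
Step 2: F = U - T*S = -5.795e-19 - 1.336e-19
Step 3: F = -7.131e-19 J

-7.131e-19


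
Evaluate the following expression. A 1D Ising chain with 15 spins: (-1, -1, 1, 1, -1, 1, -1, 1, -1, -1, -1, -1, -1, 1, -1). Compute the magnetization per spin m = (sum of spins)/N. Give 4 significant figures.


Step 1: Count up spins (+1): 5, down spins (-1): 10
Step 2: Total magnetization M = 5 - 10 = -5
Step 3: m = M/N = -5/15 = -0.3333

-0.3333


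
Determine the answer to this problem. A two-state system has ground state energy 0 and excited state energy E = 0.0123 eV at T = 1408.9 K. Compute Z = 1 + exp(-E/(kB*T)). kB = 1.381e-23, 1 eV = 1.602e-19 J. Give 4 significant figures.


Step 1: Compute beta*E = E*eV/(kB*T) = 0.0123*1.602e-19/(1.381e-23*1408.9) = 0.1013
Step 2: exp(-beta*E) = exp(-0.1013) = 0.9037
Step 3: Z = 1 + 0.9037 = 1.904

1.904


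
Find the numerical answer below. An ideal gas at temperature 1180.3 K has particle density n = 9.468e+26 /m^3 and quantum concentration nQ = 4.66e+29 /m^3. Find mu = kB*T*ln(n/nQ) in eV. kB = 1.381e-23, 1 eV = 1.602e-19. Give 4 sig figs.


Step 1: n/nQ = 9.468e+26/4.66e+29 = 0.002032
Step 2: ln(n/nQ) = -6.199
Step 3: mu = kB*T*ln(n/nQ) = 1.63e-20*-6.199 = -1.01e-19 J
Step 4: Convert to eV: -1.01e-19/1.602e-19 = -0.6307 eV

-0.6307


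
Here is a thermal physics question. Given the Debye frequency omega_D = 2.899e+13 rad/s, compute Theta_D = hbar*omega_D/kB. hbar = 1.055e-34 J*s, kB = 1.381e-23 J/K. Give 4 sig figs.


Step 1: hbar*omega_D = 1.055e-34 * 2.899e+13 = 3.058e-21 J
Step 2: Theta_D = 3.058e-21 / 1.381e-23
Step 3: Theta_D = 221.5 K

221.5


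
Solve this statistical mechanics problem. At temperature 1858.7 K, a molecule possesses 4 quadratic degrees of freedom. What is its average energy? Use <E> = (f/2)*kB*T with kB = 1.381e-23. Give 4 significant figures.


Step 1: f/2 = 4/2 = 2
Step 2: kB*T = 1.381e-23 * 1858.7 = 2.567e-20
Step 3: <E> = 2 * 2.567e-20 = 5.134e-20 J

5.134e-20


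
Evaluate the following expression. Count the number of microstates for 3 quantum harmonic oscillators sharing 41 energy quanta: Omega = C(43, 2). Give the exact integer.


Step 1: Use binomial coefficient C(43, 2)
Step 2: Numerator = 43! / 41!
Step 3: Denominator = 2!
Step 4: Omega = 903

903


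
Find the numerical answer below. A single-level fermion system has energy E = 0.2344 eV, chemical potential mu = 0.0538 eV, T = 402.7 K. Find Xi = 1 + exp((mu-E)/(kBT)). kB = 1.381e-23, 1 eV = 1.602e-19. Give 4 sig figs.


Step 1: (mu - E) = 0.0538 - 0.2344 = -0.1806 eV
Step 2: x = (mu-E)*eV/(kB*T) = -0.1806*1.602e-19/(1.381e-23*402.7) = -5.202
Step 3: exp(x) = 0.005503
Step 4: Xi = 1 + 0.005503 = 1.006

1.006


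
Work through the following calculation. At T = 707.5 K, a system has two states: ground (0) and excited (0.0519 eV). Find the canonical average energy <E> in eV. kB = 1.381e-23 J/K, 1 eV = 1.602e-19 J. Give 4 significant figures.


Step 1: beta*E = 0.0519*1.602e-19/(1.381e-23*707.5) = 0.851
Step 2: exp(-beta*E) = 0.427
Step 3: <E> = 0.0519*0.427/(1+0.427) = 0.01553 eV

0.01553


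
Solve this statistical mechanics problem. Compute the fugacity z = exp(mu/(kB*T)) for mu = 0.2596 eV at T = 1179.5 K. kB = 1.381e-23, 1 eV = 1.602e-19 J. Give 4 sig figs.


Step 1: Convert mu to Joules: 0.2596*1.602e-19 = 4.159e-20 J
Step 2: kB*T = 1.381e-23*1179.5 = 1.629e-20 J
Step 3: mu/(kB*T) = 2.553
Step 4: z = exp(2.553) = 12.85

12.85
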